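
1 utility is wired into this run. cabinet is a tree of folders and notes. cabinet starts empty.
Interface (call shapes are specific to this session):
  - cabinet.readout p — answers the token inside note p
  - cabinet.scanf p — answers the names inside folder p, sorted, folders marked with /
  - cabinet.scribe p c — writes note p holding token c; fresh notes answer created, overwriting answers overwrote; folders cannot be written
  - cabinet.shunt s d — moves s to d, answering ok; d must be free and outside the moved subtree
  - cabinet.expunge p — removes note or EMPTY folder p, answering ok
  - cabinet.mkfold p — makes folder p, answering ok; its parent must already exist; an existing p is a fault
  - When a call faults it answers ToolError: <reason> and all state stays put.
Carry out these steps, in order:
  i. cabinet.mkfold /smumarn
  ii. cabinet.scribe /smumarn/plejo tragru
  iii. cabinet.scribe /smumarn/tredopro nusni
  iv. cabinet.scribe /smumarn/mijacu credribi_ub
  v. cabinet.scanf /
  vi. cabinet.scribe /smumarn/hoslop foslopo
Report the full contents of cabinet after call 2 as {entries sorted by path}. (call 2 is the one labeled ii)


I use cabinet.mkfold(p=/smumarn), and observe ok.
I invoke cabinet.scribe(p=/smumarn/plejo, c=tragru), giving created.
I use cabinet.scribe(p=/smumarn/tredopro, c=nusni), giving created.
Using cabinet.scribe(p=/smumarn/mijacu, c=credribi_ub), which returns created.
Now I run cabinet.scanf(p=/): [smumarn/].
I run cabinet.scribe(p=/smumarn/hoslop, c=foslopo): created.

Answer: {smumarn/, smumarn/plejo=tragru}


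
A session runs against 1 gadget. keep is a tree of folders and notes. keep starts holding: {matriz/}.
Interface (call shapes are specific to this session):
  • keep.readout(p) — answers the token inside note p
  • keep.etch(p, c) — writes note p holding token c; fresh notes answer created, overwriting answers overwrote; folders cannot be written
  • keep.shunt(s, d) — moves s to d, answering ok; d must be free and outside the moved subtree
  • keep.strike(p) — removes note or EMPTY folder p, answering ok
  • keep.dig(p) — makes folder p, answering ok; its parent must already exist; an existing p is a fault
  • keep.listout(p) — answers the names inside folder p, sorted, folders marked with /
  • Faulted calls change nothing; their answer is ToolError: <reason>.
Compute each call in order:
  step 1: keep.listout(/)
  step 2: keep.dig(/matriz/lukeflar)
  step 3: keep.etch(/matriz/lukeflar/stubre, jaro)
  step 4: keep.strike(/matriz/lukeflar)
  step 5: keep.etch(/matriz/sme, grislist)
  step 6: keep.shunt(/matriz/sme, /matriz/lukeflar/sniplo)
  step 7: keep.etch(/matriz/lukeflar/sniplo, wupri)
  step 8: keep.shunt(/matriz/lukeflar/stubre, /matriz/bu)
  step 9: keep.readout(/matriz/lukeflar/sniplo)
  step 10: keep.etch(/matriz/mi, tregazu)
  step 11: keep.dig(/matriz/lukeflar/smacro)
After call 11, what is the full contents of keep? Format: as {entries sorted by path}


Now I run listout on /, → [matriz/].
Now I run dig on /matriz/lukeflar, yielding ok.
I call etch on /matriz/lukeflar/stubre, jaro, and get created.
I call strike on /matriz/lukeflar, which returns ToolError: not empty.
Using etch on /matriz/sme, grislist, and get created.
Then shunt on /matriz/sme, /matriz/lukeflar/sniplo, — result: ok.
I invoke etch on /matriz/lukeflar/sniplo, wupri, and see overwrote.
Then shunt on /matriz/lukeflar/stubre, /matriz/bu: ok.
Now I run readout on /matriz/lukeflar/sniplo, giving wupri.
Now I run etch on /matriz/mi, tregazu, and observe created.
I run dig on /matriz/lukeflar/smacro, and get ok.

Answer: {matriz/, matriz/bu=jaro, matriz/lukeflar/, matriz/lukeflar/smacro/, matriz/lukeflar/sniplo=wupri, matriz/mi=tregazu}


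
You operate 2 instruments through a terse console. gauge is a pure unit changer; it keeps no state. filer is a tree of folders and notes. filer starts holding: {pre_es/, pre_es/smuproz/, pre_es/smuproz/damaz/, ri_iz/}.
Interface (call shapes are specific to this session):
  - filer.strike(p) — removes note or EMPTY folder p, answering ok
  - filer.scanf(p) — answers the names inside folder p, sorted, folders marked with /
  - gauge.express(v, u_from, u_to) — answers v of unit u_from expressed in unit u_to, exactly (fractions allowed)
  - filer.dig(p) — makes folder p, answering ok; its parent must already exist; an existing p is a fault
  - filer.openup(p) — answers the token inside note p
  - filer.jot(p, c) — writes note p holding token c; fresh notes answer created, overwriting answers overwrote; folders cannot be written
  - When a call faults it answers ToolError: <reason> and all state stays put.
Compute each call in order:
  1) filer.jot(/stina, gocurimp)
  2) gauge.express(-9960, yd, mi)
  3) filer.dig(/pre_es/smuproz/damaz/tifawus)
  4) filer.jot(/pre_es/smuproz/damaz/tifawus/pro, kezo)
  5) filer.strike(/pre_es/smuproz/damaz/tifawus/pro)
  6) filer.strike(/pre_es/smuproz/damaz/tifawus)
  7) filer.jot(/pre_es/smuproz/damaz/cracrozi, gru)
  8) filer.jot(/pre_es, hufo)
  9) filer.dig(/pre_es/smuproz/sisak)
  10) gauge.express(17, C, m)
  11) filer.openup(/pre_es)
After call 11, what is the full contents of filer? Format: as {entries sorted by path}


Answer: {pre_es/, pre_es/smuproz/, pre_es/smuproz/damaz/, pre_es/smuproz/damaz/cracrozi=gru, pre_es/smuproz/sisak/, ri_iz/, stina=gocurimp}

Derivation:
~$ filer.jot /stina gocurimp
= created
~$ gauge.express -9960 yd mi
= -249/44
~$ filer.dig /pre_es/smuproz/damaz/tifawus
= ok
~$ filer.jot /pre_es/smuproz/damaz/tifawus/pro kezo
= created
~$ filer.strike /pre_es/smuproz/damaz/tifawus/pro
= ok
~$ filer.strike /pre_es/smuproz/damaz/tifawus
= ok
~$ filer.jot /pre_es/smuproz/damaz/cracrozi gru
= created
~$ filer.jot /pre_es hufo
= ToolError: is a directory
~$ filer.dig /pre_es/smuproz/sisak
= ok
~$ gauge.express 17 C m
= ToolError: incompatible units
~$ filer.openup /pre_es
= ToolError: is a directory


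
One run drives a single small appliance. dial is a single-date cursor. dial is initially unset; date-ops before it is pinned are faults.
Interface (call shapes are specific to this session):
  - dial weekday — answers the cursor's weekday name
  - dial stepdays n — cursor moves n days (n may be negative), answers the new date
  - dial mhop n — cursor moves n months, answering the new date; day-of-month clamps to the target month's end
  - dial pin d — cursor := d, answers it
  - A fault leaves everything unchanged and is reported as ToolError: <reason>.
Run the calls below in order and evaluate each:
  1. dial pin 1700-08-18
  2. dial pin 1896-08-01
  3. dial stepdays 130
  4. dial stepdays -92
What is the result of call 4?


Answer: 1896-09-08

Derivation:
$ dial pin d='1700-08-18'
[out] 1700-08-18
$ dial pin d='1896-08-01'
[out] 1896-08-01
$ dial stepdays n='130'
[out] 1896-12-09
$ dial stepdays n='-92'
[out] 1896-09-08


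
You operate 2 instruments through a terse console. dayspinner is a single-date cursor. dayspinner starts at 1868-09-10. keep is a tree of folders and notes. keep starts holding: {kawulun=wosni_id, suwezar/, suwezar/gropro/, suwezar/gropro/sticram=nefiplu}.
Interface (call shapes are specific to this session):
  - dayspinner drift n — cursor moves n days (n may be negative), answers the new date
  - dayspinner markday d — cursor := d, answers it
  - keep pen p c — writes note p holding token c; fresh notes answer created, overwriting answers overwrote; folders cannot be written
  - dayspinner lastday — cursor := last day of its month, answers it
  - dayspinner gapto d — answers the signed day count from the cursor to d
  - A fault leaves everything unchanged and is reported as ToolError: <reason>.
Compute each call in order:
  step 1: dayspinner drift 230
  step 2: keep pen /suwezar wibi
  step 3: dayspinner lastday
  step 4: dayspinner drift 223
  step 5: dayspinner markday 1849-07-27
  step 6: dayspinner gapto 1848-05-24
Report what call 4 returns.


;; dayspinner drift(n→230) == 1869-04-28
;; keep pen(p→/suwezar, c→wibi) == ToolError: is a directory
;; dayspinner lastday() == 1869-04-30
;; dayspinner drift(n→223) == 1869-12-09
;; dayspinner markday(d→1849-07-27) == 1849-07-27
;; dayspinner gapto(d→1848-05-24) == -429

Answer: 1869-12-09


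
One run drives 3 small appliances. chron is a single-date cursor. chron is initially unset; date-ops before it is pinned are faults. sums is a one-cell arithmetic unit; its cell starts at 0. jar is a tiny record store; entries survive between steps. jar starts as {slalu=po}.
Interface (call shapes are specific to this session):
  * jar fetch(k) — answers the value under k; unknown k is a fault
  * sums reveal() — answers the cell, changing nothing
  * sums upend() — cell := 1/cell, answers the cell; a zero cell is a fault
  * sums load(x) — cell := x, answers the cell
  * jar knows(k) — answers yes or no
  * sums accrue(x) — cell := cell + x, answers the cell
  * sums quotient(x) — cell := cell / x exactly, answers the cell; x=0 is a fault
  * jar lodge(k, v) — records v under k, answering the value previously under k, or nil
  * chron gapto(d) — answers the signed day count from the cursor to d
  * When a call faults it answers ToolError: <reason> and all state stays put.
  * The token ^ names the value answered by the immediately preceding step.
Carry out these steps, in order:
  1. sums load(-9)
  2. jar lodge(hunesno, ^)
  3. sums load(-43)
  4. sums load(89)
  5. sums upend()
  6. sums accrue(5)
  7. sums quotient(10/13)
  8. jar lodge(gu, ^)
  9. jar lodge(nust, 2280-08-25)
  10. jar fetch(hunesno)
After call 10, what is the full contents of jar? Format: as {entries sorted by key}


I try sums load using -9, → -9.
Then jar lodge using hunesno, ^, — result: nil.
I call sums load using -43, which returns -43.
Invoking sums load using 89, → 89.
Now I run sums upend(): 1/89.
Invoking sums accrue using 5, giving 446/89.
I invoke sums quotient using 10/13: 2899/445.
I run jar lodge using gu, ^: nil.
Calling jar lodge using nust, 2280-08-25, and see nil.
Using jar fetch using hunesno, which returns -9.

Answer: {gu=2899/445, hunesno=-9, nust=2280-08-25, slalu=po}


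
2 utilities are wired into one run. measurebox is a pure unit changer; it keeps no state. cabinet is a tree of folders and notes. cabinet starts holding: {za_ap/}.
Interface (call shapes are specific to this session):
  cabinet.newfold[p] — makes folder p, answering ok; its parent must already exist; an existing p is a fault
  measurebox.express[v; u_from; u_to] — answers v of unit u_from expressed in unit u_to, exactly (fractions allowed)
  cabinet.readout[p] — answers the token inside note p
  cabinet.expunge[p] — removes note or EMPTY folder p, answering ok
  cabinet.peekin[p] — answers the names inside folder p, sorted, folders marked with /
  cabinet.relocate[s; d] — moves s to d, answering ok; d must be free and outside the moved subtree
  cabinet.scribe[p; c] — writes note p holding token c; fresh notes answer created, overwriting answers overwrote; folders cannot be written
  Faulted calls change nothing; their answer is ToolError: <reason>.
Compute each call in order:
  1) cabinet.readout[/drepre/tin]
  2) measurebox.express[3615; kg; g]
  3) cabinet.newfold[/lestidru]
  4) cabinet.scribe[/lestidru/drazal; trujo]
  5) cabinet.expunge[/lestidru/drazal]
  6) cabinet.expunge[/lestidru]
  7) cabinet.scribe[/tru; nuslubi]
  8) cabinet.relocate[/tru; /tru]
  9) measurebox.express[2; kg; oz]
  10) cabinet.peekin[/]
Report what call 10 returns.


>> readout(p='/drepre/tin')
<< ToolError: not found
>> express(v='3615', u_from='kg', u_to='g')
<< 3615000
>> newfold(p='/lestidru')
<< ok
>> scribe(p='/lestidru/drazal', c='trujo')
<< created
>> expunge(p='/lestidru/drazal')
<< ok
>> expunge(p='/lestidru')
<< ok
>> scribe(p='/tru', c='nuslubi')
<< created
>> relocate(s='/tru', d='/tru')
<< ToolError: exists
>> express(v='2', u_from='kg', u_to='oz')
<< 3200000000/45359237
>> peekin(p='/')
<< [tru, za_ap/]

Answer: [tru, za_ap/]


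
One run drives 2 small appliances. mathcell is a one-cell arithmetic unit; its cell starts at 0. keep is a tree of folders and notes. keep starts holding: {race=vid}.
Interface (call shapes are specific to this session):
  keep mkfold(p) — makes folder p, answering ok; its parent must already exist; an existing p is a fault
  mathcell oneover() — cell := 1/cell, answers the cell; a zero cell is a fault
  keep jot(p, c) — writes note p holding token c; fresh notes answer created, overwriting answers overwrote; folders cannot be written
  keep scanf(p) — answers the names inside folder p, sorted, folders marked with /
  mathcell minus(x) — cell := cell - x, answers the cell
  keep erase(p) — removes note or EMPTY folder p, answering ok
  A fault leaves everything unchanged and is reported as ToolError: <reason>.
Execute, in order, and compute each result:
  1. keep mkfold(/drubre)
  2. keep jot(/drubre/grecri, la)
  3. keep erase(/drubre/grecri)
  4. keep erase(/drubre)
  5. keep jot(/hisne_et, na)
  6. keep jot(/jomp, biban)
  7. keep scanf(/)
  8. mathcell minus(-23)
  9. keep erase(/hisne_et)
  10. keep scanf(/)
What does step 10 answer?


-> keep mkfold(p: /drubre)
<- ok
-> keep jot(p: /drubre/grecri, c: la)
<- created
-> keep erase(p: /drubre/grecri)
<- ok
-> keep erase(p: /drubre)
<- ok
-> keep jot(p: /hisne_et, c: na)
<- created
-> keep jot(p: /jomp, c: biban)
<- created
-> keep scanf(p: /)
<- [hisne_et, jomp, race]
-> mathcell minus(x: -23)
<- 23
-> keep erase(p: /hisne_et)
<- ok
-> keep scanf(p: /)
<- [jomp, race]

Answer: [jomp, race]


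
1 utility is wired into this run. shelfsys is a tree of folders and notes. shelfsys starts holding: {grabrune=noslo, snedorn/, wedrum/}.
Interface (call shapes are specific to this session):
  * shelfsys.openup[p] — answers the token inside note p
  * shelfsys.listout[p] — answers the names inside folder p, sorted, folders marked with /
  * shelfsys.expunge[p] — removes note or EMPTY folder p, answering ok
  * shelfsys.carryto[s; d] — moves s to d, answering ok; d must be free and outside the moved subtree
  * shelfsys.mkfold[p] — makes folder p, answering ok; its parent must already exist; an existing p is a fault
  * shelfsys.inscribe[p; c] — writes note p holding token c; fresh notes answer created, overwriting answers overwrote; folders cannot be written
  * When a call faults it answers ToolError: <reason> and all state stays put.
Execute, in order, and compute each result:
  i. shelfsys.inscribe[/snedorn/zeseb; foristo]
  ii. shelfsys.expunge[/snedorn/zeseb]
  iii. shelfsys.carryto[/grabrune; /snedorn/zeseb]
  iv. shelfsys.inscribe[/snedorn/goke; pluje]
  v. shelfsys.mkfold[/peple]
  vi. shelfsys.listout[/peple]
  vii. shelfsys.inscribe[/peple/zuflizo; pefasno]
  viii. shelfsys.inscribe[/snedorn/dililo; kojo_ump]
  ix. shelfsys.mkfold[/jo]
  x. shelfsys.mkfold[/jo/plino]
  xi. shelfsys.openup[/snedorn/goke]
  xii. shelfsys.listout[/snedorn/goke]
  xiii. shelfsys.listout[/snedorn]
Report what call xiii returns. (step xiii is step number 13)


Answer: [dililo, goke, zeseb]

Derivation:
Next I call shelfsys.inscribe using p='/snedorn/zeseb', c='foristo', — result: created.
I call shelfsys.expunge using p='/snedorn/zeseb', and observe ok.
Calling shelfsys.carryto using s='/grabrune', d='/snedorn/zeseb', and see ok.
Now I run shelfsys.inscribe using p='/snedorn/goke', c='pluje', giving created.
Now I run shelfsys.mkfold using p='/peple', and get ok.
I try shelfsys.listout using p='/peple', → [].
Invoking shelfsys.inscribe using p='/peple/zuflizo', c='pefasno', and see created.
I try shelfsys.inscribe using p='/snedorn/dililo', c='kojo_ump', which returns created.
Using shelfsys.mkfold using p='/jo', yielding ok.
Calling shelfsys.mkfold using p='/jo/plino', which returns ok.
I call shelfsys.openup using p='/snedorn/goke': pluje.
Then shelfsys.listout using p='/snedorn/goke', and observe ToolError: not a directory.
I use shelfsys.listout using p='/snedorn', and get [dililo, goke, zeseb].


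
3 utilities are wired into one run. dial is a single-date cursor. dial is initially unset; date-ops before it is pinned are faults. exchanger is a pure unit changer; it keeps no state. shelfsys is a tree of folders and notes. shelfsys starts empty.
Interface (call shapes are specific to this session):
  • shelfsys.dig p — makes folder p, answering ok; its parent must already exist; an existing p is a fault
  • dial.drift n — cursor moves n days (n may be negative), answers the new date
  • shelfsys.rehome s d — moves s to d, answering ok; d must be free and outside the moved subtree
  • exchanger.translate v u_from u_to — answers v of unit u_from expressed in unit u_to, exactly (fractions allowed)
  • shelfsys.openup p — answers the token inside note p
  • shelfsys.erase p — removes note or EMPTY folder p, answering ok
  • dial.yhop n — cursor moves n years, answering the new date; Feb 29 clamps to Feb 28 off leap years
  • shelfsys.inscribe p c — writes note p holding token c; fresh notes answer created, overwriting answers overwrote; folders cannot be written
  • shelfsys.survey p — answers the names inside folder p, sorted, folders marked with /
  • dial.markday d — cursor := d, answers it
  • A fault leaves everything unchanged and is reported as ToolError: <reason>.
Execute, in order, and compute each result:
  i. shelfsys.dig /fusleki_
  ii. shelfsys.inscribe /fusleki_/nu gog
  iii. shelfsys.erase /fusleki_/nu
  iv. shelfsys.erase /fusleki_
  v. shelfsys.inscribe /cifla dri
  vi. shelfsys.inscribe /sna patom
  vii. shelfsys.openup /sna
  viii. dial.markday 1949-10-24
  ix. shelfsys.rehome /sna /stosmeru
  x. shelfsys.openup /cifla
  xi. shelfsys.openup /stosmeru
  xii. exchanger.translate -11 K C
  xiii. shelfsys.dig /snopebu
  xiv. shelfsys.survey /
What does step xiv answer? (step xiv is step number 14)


Answer: [cifla, snopebu/, stosmeru]

Derivation:
→ shelfsys.dig(/fusleki_)
← ok
→ shelfsys.inscribe(/fusleki_/nu, gog)
← created
→ shelfsys.erase(/fusleki_/nu)
← ok
→ shelfsys.erase(/fusleki_)
← ok
→ shelfsys.inscribe(/cifla, dri)
← created
→ shelfsys.inscribe(/sna, patom)
← created
→ shelfsys.openup(/sna)
← patom
→ dial.markday(1949-10-24)
← 1949-10-24
→ shelfsys.rehome(/sna, /stosmeru)
← ok
→ shelfsys.openup(/cifla)
← dri
→ shelfsys.openup(/stosmeru)
← patom
→ exchanger.translate(-11, K, C)
← -5683/20
→ shelfsys.dig(/snopebu)
← ok
→ shelfsys.survey(/)
← [cifla, snopebu/, stosmeru]


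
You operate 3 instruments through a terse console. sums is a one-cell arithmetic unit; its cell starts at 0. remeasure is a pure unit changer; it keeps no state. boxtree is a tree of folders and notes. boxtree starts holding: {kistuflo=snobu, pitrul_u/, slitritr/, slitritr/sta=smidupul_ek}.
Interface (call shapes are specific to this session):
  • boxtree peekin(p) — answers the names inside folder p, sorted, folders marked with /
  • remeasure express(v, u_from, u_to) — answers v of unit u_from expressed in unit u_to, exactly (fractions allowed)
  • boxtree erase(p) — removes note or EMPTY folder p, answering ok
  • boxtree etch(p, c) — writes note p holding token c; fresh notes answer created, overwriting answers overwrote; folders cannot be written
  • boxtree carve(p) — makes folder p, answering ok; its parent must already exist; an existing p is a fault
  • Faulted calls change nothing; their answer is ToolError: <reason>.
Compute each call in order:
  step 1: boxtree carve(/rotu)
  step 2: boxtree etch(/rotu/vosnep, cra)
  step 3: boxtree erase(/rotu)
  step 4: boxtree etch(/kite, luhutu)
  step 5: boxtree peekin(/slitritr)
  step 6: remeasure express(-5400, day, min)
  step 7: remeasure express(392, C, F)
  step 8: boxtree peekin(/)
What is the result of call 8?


·→ boxtree carve(p: /rotu)
·← ok
·→ boxtree etch(p: /rotu/vosnep, c: cra)
·← created
·→ boxtree erase(p: /rotu)
·← ToolError: not empty
·→ boxtree etch(p: /kite, c: luhutu)
·← created
·→ boxtree peekin(p: /slitritr)
·← [sta]
·→ remeasure express(v: -5400, u_from: day, u_to: min)
·← -7776000
·→ remeasure express(v: 392, u_from: C, u_to: F)
·← 3688/5
·→ boxtree peekin(p: /)
·← [kistuflo, kite, pitrul_u/, rotu/, slitritr/]

Answer: [kistuflo, kite, pitrul_u/, rotu/, slitritr/]


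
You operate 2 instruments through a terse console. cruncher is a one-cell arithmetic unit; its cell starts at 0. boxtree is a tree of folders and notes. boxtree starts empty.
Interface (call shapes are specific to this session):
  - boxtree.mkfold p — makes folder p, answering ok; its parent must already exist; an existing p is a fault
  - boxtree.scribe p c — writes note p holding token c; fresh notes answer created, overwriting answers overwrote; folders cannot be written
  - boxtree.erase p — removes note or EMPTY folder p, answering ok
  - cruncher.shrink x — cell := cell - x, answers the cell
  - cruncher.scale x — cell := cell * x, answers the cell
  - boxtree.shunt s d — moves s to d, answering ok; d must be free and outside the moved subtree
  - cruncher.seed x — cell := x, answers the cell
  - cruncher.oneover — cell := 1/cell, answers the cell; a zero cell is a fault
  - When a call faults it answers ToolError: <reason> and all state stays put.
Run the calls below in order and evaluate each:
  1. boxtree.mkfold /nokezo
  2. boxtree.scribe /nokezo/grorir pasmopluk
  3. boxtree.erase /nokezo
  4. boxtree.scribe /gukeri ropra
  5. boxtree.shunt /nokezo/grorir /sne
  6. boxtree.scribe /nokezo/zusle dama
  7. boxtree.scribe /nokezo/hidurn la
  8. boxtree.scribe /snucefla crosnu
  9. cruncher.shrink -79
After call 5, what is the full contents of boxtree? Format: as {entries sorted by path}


Answer: {gukeri=ropra, nokezo/, sne=pasmopluk}

Derivation:
Step: boxtree.mkfold[/nokezo]
Result: ok
Step: boxtree.scribe[/nokezo/grorir; pasmopluk]
Result: created
Step: boxtree.erase[/nokezo]
Result: ToolError: not empty
Step: boxtree.scribe[/gukeri; ropra]
Result: created
Step: boxtree.shunt[/nokezo/grorir; /sne]
Result: ok
Step: boxtree.scribe[/nokezo/zusle; dama]
Result: created
Step: boxtree.scribe[/nokezo/hidurn; la]
Result: created
Step: boxtree.scribe[/snucefla; crosnu]
Result: created
Step: cruncher.shrink[-79]
Result: 79


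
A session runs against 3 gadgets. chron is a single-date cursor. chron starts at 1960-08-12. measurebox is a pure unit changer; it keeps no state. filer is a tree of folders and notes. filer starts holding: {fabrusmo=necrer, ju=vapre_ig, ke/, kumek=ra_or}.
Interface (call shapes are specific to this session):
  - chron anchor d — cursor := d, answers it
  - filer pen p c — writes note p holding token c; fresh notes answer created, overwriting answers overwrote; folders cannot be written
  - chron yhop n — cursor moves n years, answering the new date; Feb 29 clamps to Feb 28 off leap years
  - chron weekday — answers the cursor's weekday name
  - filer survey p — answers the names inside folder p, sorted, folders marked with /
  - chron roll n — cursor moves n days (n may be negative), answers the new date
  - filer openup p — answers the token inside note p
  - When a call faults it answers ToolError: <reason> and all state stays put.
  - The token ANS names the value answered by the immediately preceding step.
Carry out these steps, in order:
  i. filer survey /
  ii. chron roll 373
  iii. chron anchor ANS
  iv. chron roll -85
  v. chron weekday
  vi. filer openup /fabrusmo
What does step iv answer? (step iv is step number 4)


·→ filer survey(/)
·← [fabrusmo, ju, ke/, kumek]
·→ chron roll(373)
·← 1961-08-20
·→ chron anchor(ANS)
·← 1961-08-20
·→ chron roll(-85)
·← 1961-05-27
·→ chron weekday()
·← Saturday
·→ filer openup(/fabrusmo)
·← necrer

Answer: 1961-05-27


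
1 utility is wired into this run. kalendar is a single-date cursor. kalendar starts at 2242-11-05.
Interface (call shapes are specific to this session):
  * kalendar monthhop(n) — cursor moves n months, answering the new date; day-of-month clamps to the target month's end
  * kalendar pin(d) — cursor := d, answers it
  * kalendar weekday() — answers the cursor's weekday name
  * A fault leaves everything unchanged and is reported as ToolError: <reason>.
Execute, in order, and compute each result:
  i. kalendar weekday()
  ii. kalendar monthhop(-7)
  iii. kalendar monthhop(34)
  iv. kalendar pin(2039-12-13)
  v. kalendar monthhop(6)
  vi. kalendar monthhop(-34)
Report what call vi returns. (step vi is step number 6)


==> kalendar weekday()
<== Saturday
==> kalendar monthhop(n='-7')
<== 2242-04-05
==> kalendar monthhop(n='34')
<== 2245-02-05
==> kalendar pin(d='2039-12-13')
<== 2039-12-13
==> kalendar monthhop(n='6')
<== 2040-06-13
==> kalendar monthhop(n='-34')
<== 2037-08-13

Answer: 2037-08-13


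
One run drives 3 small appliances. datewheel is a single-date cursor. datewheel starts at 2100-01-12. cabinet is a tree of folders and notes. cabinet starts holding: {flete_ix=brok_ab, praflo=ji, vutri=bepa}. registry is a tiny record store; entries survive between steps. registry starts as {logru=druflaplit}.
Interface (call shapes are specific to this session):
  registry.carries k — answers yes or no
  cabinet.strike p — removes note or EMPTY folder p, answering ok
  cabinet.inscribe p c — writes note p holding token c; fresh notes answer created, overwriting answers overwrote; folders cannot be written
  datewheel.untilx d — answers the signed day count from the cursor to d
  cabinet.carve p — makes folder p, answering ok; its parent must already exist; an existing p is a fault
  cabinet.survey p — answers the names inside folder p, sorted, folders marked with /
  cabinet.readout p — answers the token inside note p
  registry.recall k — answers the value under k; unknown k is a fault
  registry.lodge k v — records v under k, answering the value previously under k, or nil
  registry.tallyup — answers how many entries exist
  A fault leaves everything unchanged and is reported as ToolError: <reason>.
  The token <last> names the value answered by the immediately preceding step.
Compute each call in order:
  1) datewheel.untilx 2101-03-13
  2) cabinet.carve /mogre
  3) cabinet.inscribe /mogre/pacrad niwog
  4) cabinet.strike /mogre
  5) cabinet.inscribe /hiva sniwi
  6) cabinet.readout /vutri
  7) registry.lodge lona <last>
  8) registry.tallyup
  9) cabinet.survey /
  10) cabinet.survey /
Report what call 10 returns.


I run datewheel.untilx with d: 2101-03-13, and observe 425.
I call cabinet.carve with p: /mogre, and get ok.
I invoke cabinet.inscribe with p: /mogre/pacrad, c: niwog, → created.
I call cabinet.strike with p: /mogre, — result: ToolError: not empty.
I try cabinet.inscribe with p: /hiva, c: sniwi: created.
Now I run cabinet.readout with p: /vutri, and observe bepa.
Next I call registry.lodge with k: lona, v: <last>, → nil.
Invoking registry.tallyup, and observe 2.
I run cabinet.survey with p: /, and see [flete_ix, hiva, mogre/, praflo, vutri].
Calling cabinet.survey with p: /, — result: [flete_ix, hiva, mogre/, praflo, vutri].

Answer: [flete_ix, hiva, mogre/, praflo, vutri]


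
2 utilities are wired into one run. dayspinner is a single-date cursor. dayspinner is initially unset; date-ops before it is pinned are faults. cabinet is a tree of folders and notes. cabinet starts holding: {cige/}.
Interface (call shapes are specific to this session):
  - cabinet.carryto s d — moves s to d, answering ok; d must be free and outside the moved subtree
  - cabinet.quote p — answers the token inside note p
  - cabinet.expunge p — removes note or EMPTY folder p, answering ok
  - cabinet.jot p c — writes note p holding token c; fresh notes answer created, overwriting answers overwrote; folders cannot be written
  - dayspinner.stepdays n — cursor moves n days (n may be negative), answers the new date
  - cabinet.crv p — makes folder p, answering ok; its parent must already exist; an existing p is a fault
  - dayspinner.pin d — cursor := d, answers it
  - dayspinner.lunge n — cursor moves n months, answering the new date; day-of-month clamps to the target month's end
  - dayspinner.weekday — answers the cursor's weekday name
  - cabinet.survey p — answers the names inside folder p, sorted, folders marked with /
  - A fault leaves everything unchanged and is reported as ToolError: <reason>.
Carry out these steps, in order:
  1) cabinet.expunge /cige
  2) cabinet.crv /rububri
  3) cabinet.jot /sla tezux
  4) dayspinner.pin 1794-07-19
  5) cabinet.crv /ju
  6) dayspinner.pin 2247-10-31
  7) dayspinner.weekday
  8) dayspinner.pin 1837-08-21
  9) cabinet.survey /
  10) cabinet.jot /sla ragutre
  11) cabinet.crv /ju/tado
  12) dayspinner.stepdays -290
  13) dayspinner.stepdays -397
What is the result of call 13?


Answer: 1835-10-04

Derivation:
// 1. cabinet.expunge(p=/cige) -> ok
// 2. cabinet.crv(p=/rububri) -> ok
// 3. cabinet.jot(p=/sla, c=tezux) -> created
// 4. dayspinner.pin(d=1794-07-19) -> 1794-07-19
// 5. cabinet.crv(p=/ju) -> ok
// 6. dayspinner.pin(d=2247-10-31) -> 2247-10-31
// 7. dayspinner.weekday() -> Sunday
// 8. dayspinner.pin(d=1837-08-21) -> 1837-08-21
// 9. cabinet.survey(p=/) -> [ju/, rububri/, sla]
// 10. cabinet.jot(p=/sla, c=ragutre) -> overwrote
// 11. cabinet.crv(p=/ju/tado) -> ok
// 12. dayspinner.stepdays(n=-290) -> 1836-11-04
// 13. dayspinner.stepdays(n=-397) -> 1835-10-04


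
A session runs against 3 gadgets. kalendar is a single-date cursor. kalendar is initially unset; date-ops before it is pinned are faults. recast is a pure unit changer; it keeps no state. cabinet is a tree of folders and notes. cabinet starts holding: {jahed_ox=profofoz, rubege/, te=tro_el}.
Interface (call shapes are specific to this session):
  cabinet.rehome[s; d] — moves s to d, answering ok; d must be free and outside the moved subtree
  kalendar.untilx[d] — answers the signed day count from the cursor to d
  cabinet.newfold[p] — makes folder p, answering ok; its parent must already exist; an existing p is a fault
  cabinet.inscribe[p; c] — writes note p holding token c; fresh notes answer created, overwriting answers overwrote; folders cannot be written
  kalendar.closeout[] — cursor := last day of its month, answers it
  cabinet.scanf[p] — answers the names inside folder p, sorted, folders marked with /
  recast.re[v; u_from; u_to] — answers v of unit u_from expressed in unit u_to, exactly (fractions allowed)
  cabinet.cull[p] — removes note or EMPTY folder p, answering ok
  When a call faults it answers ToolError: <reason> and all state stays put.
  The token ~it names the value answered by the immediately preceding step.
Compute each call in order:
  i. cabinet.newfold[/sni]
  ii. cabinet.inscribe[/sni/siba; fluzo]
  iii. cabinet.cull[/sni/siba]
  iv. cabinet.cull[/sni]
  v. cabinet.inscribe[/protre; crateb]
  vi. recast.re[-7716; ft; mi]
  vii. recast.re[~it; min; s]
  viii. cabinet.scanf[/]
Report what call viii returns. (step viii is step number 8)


Answer: [jahed_ox, protre, rubege/, te]

Derivation:
Using cabinet.newfold with /sni, yielding ok.
Now I run cabinet.inscribe with /sni/siba, fluzo, giving created.
Using cabinet.cull with /sni/siba, which returns ok.
Then cabinet.cull with /sni, → ok.
I use cabinet.inscribe with /protre, crateb, giving created.
I invoke recast.re with -7716, ft, mi, → -643/440.
Then recast.re with ~it, min, s, which returns -1929/22.
I run cabinet.scanf with /, yielding [jahed_ox, protre, rubege/, te].


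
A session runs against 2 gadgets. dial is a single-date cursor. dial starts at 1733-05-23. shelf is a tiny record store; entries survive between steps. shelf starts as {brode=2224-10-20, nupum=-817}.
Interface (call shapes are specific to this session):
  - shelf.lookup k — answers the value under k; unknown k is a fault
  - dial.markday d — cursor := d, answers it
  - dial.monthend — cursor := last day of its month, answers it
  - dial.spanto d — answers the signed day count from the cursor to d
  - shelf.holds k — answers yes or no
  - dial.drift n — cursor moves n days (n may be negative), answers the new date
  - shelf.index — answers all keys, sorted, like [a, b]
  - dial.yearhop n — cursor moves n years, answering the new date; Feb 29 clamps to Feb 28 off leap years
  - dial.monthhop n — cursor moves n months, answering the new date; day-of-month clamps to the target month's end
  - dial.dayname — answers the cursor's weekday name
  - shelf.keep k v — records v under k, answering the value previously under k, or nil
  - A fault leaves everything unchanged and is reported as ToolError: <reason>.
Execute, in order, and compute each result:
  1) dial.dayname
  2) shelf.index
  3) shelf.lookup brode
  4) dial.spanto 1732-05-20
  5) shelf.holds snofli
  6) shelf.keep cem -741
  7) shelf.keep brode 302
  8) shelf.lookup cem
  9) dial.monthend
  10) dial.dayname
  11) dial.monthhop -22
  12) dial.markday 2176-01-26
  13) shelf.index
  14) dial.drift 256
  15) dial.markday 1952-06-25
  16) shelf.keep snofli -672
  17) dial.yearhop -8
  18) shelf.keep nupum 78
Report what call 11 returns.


Answer: 1731-07-31

Derivation:
> dayname
[out] Saturday
> index
[out] [brode, nupum]
> lookup brode
[out] 2224-10-20
> spanto 1732-05-20
[out] -368
> holds snofli
[out] no
> keep cem -741
[out] nil
> keep brode 302
[out] 2224-10-20
> lookup cem
[out] -741
> monthend
[out] 1733-05-31
> dayname
[out] Sunday
> monthhop -22
[out] 1731-07-31
> markday 2176-01-26
[out] 2176-01-26
> index
[out] [brode, cem, nupum]
> drift 256
[out] 2176-10-08
> markday 1952-06-25
[out] 1952-06-25
> keep snofli -672
[out] nil
> yearhop -8
[out] 1944-06-25
> keep nupum 78
[out] -817


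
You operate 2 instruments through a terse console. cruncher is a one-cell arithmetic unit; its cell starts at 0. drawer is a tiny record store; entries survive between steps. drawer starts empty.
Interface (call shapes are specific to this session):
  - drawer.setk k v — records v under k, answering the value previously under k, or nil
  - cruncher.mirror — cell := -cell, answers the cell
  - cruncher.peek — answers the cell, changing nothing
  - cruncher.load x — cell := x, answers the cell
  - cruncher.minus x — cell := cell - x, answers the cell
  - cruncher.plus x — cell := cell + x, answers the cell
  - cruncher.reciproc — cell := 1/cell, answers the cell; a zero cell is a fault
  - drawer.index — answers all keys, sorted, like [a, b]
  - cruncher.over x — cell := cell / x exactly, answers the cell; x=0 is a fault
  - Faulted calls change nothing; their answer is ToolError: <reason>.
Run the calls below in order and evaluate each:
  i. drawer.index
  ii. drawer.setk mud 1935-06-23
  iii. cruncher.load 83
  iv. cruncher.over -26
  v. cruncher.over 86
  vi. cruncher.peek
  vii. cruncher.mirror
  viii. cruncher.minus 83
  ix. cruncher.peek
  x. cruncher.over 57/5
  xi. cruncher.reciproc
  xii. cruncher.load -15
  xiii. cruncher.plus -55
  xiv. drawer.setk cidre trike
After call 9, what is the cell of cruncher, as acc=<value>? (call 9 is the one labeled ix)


;; drawer.index() => []
;; drawer.setk(k: mud, v: 1935-06-23) => nil
;; cruncher.load(x: 83) => 83
;; cruncher.over(x: -26) => -83/26
;; cruncher.over(x: 86) => -83/2236
;; cruncher.peek() => -83/2236
;; cruncher.mirror() => 83/2236
;; cruncher.minus(x: 83) => -185505/2236
;; cruncher.peek() => -185505/2236
;; cruncher.over(x: 57/5) => -309175/42484
;; cruncher.reciproc() => -42484/309175
;; cruncher.load(x: -15) => -15
;; cruncher.plus(x: -55) => -70
;; drawer.setk(k: cidre, v: trike) => nil

Answer: acc=-185505/2236


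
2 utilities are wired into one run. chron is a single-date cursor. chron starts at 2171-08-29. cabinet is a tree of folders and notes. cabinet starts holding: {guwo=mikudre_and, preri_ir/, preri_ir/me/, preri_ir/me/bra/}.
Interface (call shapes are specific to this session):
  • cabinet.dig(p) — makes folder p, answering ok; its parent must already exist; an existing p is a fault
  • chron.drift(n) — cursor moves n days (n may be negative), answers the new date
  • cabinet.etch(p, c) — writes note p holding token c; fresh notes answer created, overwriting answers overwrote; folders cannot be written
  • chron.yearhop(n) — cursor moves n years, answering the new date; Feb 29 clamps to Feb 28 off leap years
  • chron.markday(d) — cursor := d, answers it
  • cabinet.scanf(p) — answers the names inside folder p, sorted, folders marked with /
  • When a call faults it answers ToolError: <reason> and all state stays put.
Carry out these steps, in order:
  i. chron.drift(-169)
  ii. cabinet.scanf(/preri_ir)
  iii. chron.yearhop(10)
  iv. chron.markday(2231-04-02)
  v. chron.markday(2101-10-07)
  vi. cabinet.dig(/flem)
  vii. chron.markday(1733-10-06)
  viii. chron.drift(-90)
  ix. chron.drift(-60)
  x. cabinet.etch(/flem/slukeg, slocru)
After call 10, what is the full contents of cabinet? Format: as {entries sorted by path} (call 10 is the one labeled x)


-- chron.drift(-169) : 2171-03-13
-- cabinet.scanf(/preri_ir) : [me/]
-- chron.yearhop(10) : 2181-03-13
-- chron.markday(2231-04-02) : 2231-04-02
-- chron.markday(2101-10-07) : 2101-10-07
-- cabinet.dig(/flem) : ok
-- chron.markday(1733-10-06) : 1733-10-06
-- chron.drift(-90) : 1733-07-08
-- chron.drift(-60) : 1733-05-09
-- cabinet.etch(/flem/slukeg, slocru) : created

Answer: {flem/, flem/slukeg=slocru, guwo=mikudre_and, preri_ir/, preri_ir/me/, preri_ir/me/bra/}


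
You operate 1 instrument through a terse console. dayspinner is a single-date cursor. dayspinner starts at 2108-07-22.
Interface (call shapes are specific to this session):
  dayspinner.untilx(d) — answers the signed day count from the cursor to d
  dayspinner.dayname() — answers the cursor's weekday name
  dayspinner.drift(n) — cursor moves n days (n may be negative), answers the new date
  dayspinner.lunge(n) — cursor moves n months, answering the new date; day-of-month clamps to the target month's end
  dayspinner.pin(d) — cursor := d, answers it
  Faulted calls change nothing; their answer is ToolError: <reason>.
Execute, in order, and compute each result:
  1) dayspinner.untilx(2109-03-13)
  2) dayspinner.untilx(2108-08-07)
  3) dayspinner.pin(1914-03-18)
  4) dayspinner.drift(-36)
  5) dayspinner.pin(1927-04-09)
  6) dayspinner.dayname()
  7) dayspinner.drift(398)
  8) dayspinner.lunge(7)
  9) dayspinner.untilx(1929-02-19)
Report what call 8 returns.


Answer: 1928-12-11

Derivation:
Invoking dayspinner.untilx with d→2109-03-13, and see 234.
I try dayspinner.untilx with d→2108-08-07: 16.
Invoking dayspinner.pin with d→1914-03-18, — result: 1914-03-18.
Using dayspinner.drift with n→-36, yielding 1914-02-10.
I run dayspinner.pin with d→1927-04-09, — result: 1927-04-09.
Using dayspinner.dayname, and see Saturday.
I use dayspinner.drift with n→398, giving 1928-05-11.
I try dayspinner.lunge with n→7, yielding 1928-12-11.
I try dayspinner.untilx with d→1929-02-19, → 70.


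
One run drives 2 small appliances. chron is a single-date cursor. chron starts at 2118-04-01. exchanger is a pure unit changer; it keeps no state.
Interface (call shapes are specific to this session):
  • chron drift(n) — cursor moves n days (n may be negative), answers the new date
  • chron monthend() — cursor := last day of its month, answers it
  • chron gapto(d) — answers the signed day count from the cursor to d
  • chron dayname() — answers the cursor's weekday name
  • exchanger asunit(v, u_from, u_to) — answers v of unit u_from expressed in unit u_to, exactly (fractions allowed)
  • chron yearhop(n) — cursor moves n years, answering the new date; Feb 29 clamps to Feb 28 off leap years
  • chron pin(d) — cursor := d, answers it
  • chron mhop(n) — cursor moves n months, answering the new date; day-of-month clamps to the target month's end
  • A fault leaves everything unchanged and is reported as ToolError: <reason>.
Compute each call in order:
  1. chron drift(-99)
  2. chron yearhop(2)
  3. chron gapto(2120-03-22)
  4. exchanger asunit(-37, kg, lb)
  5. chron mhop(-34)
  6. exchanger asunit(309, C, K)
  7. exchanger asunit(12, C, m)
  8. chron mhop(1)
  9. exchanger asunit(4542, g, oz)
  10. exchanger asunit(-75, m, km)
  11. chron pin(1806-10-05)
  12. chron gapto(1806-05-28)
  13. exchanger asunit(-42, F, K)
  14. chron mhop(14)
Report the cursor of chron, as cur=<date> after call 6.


Answer: cur=2117-02-23

Derivation:
·→ chron drift(n: -99)
·← 2117-12-23
·→ chron yearhop(n: 2)
·← 2119-12-23
·→ chron gapto(d: 2120-03-22)
·← 90
·→ exchanger asunit(v: -37, u_from: kg, u_to: lb)
·← -3700000000/45359237
·→ chron mhop(n: -34)
·← 2117-02-23
·→ exchanger asunit(v: 309, u_from: C, u_to: K)
·← 11643/20
·→ exchanger asunit(v: 12, u_from: C, u_to: m)
·← ToolError: incompatible units
·→ chron mhop(n: 1)
·← 2117-03-23
·→ exchanger asunit(v: 4542, u_from: g, u_to: oz)
·← 7267200000/45359237
·→ exchanger asunit(v: -75, u_from: m, u_to: km)
·← -3/40
·→ chron pin(d: 1806-10-05)
·← 1806-10-05
·→ chron gapto(d: 1806-05-28)
·← -130
·→ exchanger asunit(v: -42, u_from: F, u_to: K)
·← 41767/180
·→ chron mhop(n: 14)
·← 1807-12-05
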